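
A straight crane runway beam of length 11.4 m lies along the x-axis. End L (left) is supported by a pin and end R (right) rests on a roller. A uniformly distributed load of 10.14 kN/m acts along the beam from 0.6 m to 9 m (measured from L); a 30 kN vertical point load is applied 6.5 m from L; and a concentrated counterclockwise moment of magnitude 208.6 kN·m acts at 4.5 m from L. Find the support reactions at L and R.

Resultant of the distributed load: 10.14 × 8.4 = 85.176 kN at 4.8 m from L.
Taking moments about L: R_y·11.4 − (10.14·8.4)·4.8 − 30·6.5 + 208.6 = 0 → R_y = 395.2448/11.4 = 34.6706 ≈ 34.67 kN.
ΣF_y = 0: L_y + 34.6706 − 10.14·8.4 − 30 = 0 → L_y = 80.51 kN.
ΣF_x = 0: no horizontal applied forces, so L_x = 0.

L_x = 0, L_y = 80.51 kN, R_y = 34.67 kN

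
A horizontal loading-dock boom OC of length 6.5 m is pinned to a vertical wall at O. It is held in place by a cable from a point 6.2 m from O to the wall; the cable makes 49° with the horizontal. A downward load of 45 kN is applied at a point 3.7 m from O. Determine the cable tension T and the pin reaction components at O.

T = 35.58 kN, O_x = 23.34 kN, O_y = 18.15 kN

ΣM about O: T·sin49°·6.2 − 45·3.7 = 0 → T = 166.5/(6.2·0.75471) = 35.583 ≈ 35.58 kN.
ΣF_x = 0: O_x − T·cos49° = 0 → O_x = 35.583 × 0.656059 = 23.34 kN.
ΣF_y = 0: O_y + T·sin49° − 45 = 0 → O_y = 45 − 35.583 × 0.75471 = 18.15 kN.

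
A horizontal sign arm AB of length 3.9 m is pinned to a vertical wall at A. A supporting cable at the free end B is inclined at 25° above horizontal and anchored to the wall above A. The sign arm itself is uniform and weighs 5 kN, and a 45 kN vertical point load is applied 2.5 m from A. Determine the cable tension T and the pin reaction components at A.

T = 74.17 kN, A_x = 67.22 kN, A_y = 18.65 kN

ΣM about A: T·sin25°·3.9 − 5·1.95 − 45·2.5 = 0 → T = 122.25/(3.9·0.422618) = 74.1714 ≈ 74.17 kN.
ΣF_x = 0: A_x − T·cos25° = 0 → A_x = 74.1714 × 0.906308 = 67.22 kN.
ΣF_y = 0: A_y + T·sin25° − 5 − 45 = 0 → A_y = 50 − 74.1714 × 0.422618 = 18.65 kN.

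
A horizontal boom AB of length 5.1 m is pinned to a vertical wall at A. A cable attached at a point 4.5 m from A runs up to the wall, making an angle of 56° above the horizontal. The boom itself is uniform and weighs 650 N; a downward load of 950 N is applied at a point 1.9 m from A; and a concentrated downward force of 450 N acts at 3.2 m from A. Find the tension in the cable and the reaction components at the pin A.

T = 1314 N, A_x = 734.8 N, A_y = 960.6 N

ΣM about A: T·sin56°·4.5 − 650·2.55 − 950·1.9 − 450·3.2 = 0 → T = 4902.5/(4.5·0.829038) = 1314.11 ≈ 1314 N.
ΣF_x = 0: A_x − T·cos56° = 0 → A_x = 1314.11 × 0.559193 = 734.8 N.
ΣF_y = 0: A_y + T·sin56° − 650 − 950 − 450 = 0 → A_y = 2050 − 1314.11 × 0.829038 = 960.6 N.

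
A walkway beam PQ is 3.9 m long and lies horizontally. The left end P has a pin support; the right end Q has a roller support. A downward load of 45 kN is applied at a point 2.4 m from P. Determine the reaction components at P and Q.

Taking moments about P: Q_y·3.9 − 45·2.4 = 0 → Q_y = 108/3.9 = 27.6923 ≈ 27.69 kN.
ΣF_y = 0: P_y + 27.6923 − 45 = 0 → P_y = 17.31 kN.
ΣF_x = 0: no horizontal applied forces, so P_x = 0.

P_x = 0, P_y = 17.31 kN, Q_y = 27.69 kN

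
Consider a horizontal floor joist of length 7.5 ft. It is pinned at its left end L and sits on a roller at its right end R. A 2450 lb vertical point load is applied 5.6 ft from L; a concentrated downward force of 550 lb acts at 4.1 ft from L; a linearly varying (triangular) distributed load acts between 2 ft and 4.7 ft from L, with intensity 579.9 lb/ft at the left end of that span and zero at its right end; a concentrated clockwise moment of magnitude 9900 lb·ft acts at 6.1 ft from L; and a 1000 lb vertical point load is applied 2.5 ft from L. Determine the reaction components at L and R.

L_x = 0, L_y = 696.8 lb, R_y = 4086 lb

Resultant of the triangular load: ½ × 579.9 × 2.7 = 782.865 lb, acting at 2.9 ft from L (one-third of the span from the peak).
Taking moments about L: R_y·7.5 − 2450·5.6 − 550·4.1 − (½·579.9·2.7)·2.9 − 9900 − 1000·2.5 = 0 → R_y = 30645.3085/7.5 = 4086.04 ≈ 4086 lb.
ΣF_y = 0: L_y + 4086.04 − 2450 − 550 − ½·579.9·2.7 − 1000 = 0 → L_y = 696.8 lb.
ΣF_x = 0: no horizontal applied forces, so L_x = 0.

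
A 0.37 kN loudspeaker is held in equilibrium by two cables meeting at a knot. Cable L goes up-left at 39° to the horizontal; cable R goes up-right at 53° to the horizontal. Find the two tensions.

T_L = 0.2228 kN, T_R = 0.2877 kN

ΣF_x = 0: −T_L·cos39° + T_R·cos53° = 0 → T_R = 1.29134·T_L.
ΣF_y = 0: T_L·sin39° + T_R·sin53° = 0.37.
Substitute: T_L·(0.62932 + 1.29134·0.798636) = 0.37 → T_L = 0.222807 ≈ 0.2228 kN.
Then T_R = 1.29134 × 0.222807 = 0.2877 kN.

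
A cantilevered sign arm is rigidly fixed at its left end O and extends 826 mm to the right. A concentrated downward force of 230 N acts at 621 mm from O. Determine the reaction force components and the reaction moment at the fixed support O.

ΣF_x = 0: O_x = 0.
ΣF_y = 0: O_y − 230 = 0 → O_y = 230.0 N.
ΣM about O: M_O − 230·621 = 0 → M_O = 142800 N·mm.

O_x = 0, O_y = 230.0 N, M_O = 142800 N·mm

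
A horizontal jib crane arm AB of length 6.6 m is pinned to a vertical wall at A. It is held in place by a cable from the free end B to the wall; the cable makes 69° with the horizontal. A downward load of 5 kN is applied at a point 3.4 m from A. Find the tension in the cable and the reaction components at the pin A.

T = 2.759 kN, A_x = 0.9887 kN, A_y = 2.424 kN

ΣM about A: T·sin69°·6.6 − 5·3.4 = 0 → T = 17/(6.6·0.93358) = 2.75901 ≈ 2.759 kN.
ΣF_x = 0: A_x − T·cos69° = 0 → A_x = 2.75901 × 0.358368 = 0.9887 kN.
ΣF_y = 0: A_y + T·sin69° − 5 = 0 → A_y = 5 − 2.75901 × 0.93358 = 2.424 kN.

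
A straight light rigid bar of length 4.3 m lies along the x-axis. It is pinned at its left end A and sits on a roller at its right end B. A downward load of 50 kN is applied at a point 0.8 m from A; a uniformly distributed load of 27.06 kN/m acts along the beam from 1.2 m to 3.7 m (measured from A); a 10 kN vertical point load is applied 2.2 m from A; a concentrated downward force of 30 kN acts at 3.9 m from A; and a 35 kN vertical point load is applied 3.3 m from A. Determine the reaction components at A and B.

Resultant of the distributed load: 27.06 × 2.5 = 67.65 kN at 2.45 m from A.
Moments about A: B_y·4.3 − 50·0.8 − (27.06·2.5)·2.45 − 10·2.2 − 30·3.9 − 35·3.3 = 0 → B_y = 460.2425/4.3 = 107.033 ≈ 107.0 kN.
ΣF_y = 0: A_y + 107.033 − 50 − 27.06·2.5 − 10 − 30 − 35 = 0 → A_y = 85.62 kN.
ΣF_x = 0: no horizontal applied forces, so A_x = 0.

A_x = 0, A_y = 85.62 kN, B_y = 107.0 kN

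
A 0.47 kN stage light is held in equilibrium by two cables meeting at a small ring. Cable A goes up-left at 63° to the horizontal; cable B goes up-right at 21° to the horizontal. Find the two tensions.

ΣF_x = 0: −T_A·cos63° + T_B·cos21° = 0 → T_B = 0.48629·T_A.
ΣF_y = 0: T_A·sin63° + T_B·sin21° = 0.47.
Substitute: T_A·(0.891007 + 0.48629·0.358368) = 0.47 → T_A = 0.441199 ≈ 0.4412 kN.
Then T_B = 0.48629 × 0.441199 = 0.2146 kN.

T_A = 0.4412 kN, T_B = 0.2146 kN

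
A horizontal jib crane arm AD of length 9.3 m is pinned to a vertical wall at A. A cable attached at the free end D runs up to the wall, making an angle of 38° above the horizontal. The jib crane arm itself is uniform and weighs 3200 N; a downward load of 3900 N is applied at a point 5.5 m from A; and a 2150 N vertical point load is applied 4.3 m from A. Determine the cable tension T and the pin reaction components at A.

T = 7960 N, A_x = 6272 N, A_y = 4349 N

ΣM about A: T·sin38°·9.3 − 3200·4.65 − 3900·5.5 − 2150·4.3 = 0 → T = 45575/(9.3·0.615661) = 7959.8 ≈ 7960 N.
ΣF_x = 0: A_x − T·cos38° = 0 → A_x = 7959.8 × 0.788011 = 6272 N.
ΣF_y = 0: A_y + T·sin38° − 3200 − 3900 − 2150 = 0 → A_y = 9250 − 7959.8 × 0.615661 = 4349 N.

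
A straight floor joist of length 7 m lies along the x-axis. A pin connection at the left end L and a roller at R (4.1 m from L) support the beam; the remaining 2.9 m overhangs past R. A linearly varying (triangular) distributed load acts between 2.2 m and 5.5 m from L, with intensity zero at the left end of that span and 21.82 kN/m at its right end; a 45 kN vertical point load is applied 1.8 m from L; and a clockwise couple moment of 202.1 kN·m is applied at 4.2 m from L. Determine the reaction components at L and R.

Resultant of the triangular load: ½ × 21.82 × 3.3 = 36.003 kN, acting at 4.4 m from L (one-third of the span from the peak).
Taking moments about L: R_y·4.1 − (½·21.82·3.3)·4.4 − 45·1.8 − 202.1 = 0 → R_y = 441.5132/4.1 = 107.686 ≈ 107.7 kN.
ΣF_y = 0: L_y + 107.686 − ½·21.82·3.3 − 45 = 0 → L_y = -26.68 kN.
ΣF_x = 0: no horizontal applied forces, so L_x = 0.

L_x = 0, L_y = -26.68 kN, R_y = 107.7 kN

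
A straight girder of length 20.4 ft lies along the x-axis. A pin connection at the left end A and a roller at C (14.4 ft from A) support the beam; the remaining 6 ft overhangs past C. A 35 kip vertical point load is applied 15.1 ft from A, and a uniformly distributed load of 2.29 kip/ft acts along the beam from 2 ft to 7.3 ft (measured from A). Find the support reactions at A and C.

Resultant of the distributed load: 2.29 × 5.3 = 12.137 kip at 4.65 ft from A.
Moments about A: C_y·14.4 − 35·15.1 − (2.29·5.3)·4.65 = 0 → C_y = 584.93705/14.4 = 40.6206 ≈ 40.62 kip.
ΣF_y = 0: A_y + 40.6206 − 35 − 2.29·5.3 = 0 → A_y = 6.516 kip.
ΣF_x = 0: no horizontal applied forces, so A_x = 0.

A_x = 0, A_y = 6.516 kip, C_y = 40.62 kip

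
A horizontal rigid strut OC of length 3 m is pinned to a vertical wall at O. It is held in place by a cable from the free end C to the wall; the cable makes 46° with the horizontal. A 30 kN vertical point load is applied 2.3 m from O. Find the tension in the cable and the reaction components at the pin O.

T = 31.97 kN, O_x = 22.21 kN, O_y = 7.000 kN

ΣM about O: T·sin46°·3 − 30·2.3 = 0 → T = 69/(3·0.71934) = 31.9738 ≈ 31.97 kN.
ΣF_x = 0: O_x − T·cos46° = 0 → O_x = 31.9738 × 0.694658 = 22.21 kN.
ΣF_y = 0: O_y + T·sin46° − 30 = 0 → O_y = 30 − 31.9738 × 0.71934 = 7.000 kN.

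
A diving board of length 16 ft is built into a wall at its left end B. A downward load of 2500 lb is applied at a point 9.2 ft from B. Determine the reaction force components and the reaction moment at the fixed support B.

ΣF_x = 0: B_x = 0.
ΣF_y = 0: B_y − 2500 = 0 → B_y = 2500 lb.
ΣM about B: M_B − 2500·9.2 = 0 → M_B = 23000 lb·ft.

B_x = 0, B_y = 2500 lb, M_B = 23000 lb·ft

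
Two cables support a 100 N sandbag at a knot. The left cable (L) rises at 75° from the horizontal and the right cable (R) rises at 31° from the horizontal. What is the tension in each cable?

T_L = 89.17 N, T_R = 26.92 N

ΣF_x = 0: −T_L·cos75° + T_R·cos31° = 0 → T_R = 0.301947·T_L.
ΣF_y = 0: T_L·sin75° + T_R·sin31° = 100.
Substitute: T_L·(0.965926 + 0.301947·0.515038) = 100 → T_L = 89.1711 ≈ 89.17 N.
Then T_R = 0.301947 × 89.1711 = 26.92 N.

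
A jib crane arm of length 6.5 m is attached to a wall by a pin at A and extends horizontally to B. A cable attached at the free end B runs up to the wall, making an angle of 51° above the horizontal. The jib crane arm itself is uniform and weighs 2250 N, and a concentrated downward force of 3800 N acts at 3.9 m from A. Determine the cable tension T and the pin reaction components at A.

ΣM about A: T·sin51°·6.5 − 2250·3.25 − 3800·3.9 = 0 → T = 22132.5/(6.5·0.777146) = 4381.42 ≈ 4381 N.
ΣF_x = 0: A_x − T·cos51° = 0 → A_x = 4381.42 × 0.62932 = 2757 N.
ΣF_y = 0: A_y + T·sin51° − 2250 − 3800 = 0 → A_y = 6050 − 4381.42 × 0.777146 = 2645 N.

T = 4381 N, A_x = 2757 N, A_y = 2645 N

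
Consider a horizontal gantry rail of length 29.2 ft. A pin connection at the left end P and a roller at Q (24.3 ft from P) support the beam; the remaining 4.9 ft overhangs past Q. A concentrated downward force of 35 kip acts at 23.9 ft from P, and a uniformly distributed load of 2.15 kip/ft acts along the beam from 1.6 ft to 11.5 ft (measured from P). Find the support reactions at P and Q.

P_x = 0, P_y = 16.12 kip, Q_y = 40.16 kip

Resultant of the distributed load: 2.15 × 9.9 = 21.285 kip at 6.55 ft from P.
Taking moments about P: Q_y·24.3 − 35·23.9 − (2.15·9.9)·6.55 = 0 → Q_y = 975.91675/24.3 = 40.1612 ≈ 40.16 kip.
ΣF_y = 0: P_y + 40.1612 − 35 − 2.15·9.9 = 0 → P_y = 16.12 kip.
ΣF_x = 0: no horizontal applied forces, so P_x = 0.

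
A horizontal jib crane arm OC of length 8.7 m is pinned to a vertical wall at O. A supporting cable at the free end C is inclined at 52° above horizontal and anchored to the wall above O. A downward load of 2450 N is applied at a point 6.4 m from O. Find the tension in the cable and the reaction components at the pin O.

ΣM about O: T·sin52°·8.7 − 2450·6.4 = 0 → T = 15680/(8.7·0.788011) = 2287.15 ≈ 2287 N.
ΣF_x = 0: O_x − T·cos52° = 0 → O_x = 2287.15 × 0.615661 = 1408 N.
ΣF_y = 0: O_y + T·sin52° − 2450 = 0 → O_y = 2450 − 2287.15 × 0.788011 = 647.7 N.

T = 2287 N, O_x = 1408 N, O_y = 647.7 N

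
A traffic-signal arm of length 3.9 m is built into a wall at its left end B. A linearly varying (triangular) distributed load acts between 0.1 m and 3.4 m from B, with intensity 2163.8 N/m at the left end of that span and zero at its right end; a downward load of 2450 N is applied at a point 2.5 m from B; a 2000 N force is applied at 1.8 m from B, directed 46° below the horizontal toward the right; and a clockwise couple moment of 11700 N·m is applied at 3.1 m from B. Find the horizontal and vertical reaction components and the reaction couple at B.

Resultant of the triangular load: ½ × 2163.8 × 3.3 = 3570.27 N, acting at 1.2 m from B (one-third of the span from the peak).
ΣF_x = 0: B_x + 2000·cos46° = 0 → B_x = -1389 N.
ΣF_y = 0: B_y − ½·2163.8·3.3 − 2450 − 2000·sin46° = 0 → B_y = 7459 N.
ΣM about B: M_B − (½·2163.8·3.3)·1.2 − 2450·2.5 − 2000·sin46°·1.8 − 11700 = 0 → M_B = 24700 N·m.

B_x = -1389 N, B_y = 7459 N, M_B = 24700 N·m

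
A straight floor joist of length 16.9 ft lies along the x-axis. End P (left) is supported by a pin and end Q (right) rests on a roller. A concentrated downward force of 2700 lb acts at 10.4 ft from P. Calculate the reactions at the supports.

P_x = 0, P_y = 1038 lb, Q_y = 1662 lb

ΣM about P: Q_y·16.9 − 2700·10.4 = 0 → Q_y = 28080/16.9 = 1661.54 ≈ 1662 lb.
ΣF_y = 0: P_y + 1661.54 − 2700 = 0 → P_y = 1038 lb.
ΣF_x = 0: no horizontal applied forces, so P_x = 0.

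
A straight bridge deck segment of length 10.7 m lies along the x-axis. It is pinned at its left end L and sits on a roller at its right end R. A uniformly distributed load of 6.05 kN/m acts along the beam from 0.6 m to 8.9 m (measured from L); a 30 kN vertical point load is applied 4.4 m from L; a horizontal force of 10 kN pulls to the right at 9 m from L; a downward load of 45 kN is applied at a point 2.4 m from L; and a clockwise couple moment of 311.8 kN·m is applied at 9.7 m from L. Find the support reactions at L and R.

Resultant of the distributed load: 6.05 × 8.3 = 50.215 kN at 4.75 m from L.
ΣM about L: R_y·10.7 − (6.05·8.3)·4.75 − 30·4.4 − 45·2.4 − 311.8 = 0 → R_y = 790.32125/10.7 = 73.8618 ≈ 73.86 kN.
ΣF_y = 0: L_y + 73.8618 − 6.05·8.3 − 30 − 45 = 0 → L_y = 51.35 kN.
ΣF_x = 0: L_x + 10 = 0 → L_x = -10.00 kN.

L_x = -10.00 kN, L_y = 51.35 kN, R_y = 73.86 kN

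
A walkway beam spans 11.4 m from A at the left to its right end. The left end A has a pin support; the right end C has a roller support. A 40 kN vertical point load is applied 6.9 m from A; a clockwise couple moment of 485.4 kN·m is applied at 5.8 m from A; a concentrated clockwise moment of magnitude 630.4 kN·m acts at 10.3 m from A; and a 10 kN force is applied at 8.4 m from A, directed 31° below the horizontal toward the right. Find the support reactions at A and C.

A_x = -8.572 kN, A_y = -80.73 kN, C_y = 125.9 kN

Taking moments about A: C_y·11.4 − 40·6.9 − 485.4 − 630.4 − 10·sin31°·8.4 = 0 → C_y = 1435.06/11.4 = 125.882 ≈ 125.9 kN.
ΣF_y = 0: A_y + 125.882 − 40 − 10·sin31° = 0 → A_y = -80.73 kN.
ΣF_x = 0: A_x + 10·cos31° = 0 → A_x = -8.572 kN.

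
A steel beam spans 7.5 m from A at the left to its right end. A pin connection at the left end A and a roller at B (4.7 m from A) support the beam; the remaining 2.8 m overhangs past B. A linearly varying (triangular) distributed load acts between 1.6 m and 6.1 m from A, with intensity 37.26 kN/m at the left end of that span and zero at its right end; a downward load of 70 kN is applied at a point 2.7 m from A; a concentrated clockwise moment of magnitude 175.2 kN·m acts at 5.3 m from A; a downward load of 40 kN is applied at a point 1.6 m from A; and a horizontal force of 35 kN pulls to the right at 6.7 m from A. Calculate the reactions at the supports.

A_x = -35.00 kN, A_y = 47.43 kN, B_y = 146.4 kN

Resultant of the triangular load: ½ × 37.26 × 4.5 = 83.835 kN, acting at 3.1 m from A (one-third of the span from the peak).
Taking moments about A: B_y·4.7 − (½·37.26·4.5)·3.1 − 70·2.7 − 175.2 − 40·1.6 = 0 → B_y = 688.0885/4.7 = 146.402 ≈ 146.4 kN.
ΣF_y = 0: A_y + 146.402 − ½·37.26·4.5 − 70 − 40 = 0 → A_y = 47.43 kN.
ΣF_x = 0: A_x + 35 = 0 → A_x = -35.00 kN.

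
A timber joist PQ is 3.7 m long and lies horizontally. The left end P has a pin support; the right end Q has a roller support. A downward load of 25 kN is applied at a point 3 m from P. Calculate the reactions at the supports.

P_x = 0, P_y = 4.730 kN, Q_y = 20.27 kN

ΣM about P: Q_y·3.7 − 25·3 = 0 → Q_y = 75/3.7 = 20.2703 ≈ 20.27 kN.
ΣF_y = 0: P_y + 20.2703 − 25 = 0 → P_y = 4.730 kN.
ΣF_x = 0: no horizontal applied forces, so P_x = 0.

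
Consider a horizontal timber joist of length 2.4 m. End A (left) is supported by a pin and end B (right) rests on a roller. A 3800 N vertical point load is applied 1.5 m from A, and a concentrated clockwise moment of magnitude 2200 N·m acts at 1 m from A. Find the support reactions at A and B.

Moments about A: B_y·2.4 − 3800·1.5 − 2200 = 0 → B_y = 7900/2.4 = 3291.67 ≈ 3292 N.
ΣF_y = 0: A_y + 3291.67 − 3800 = 0 → A_y = 508.3 N.
ΣF_x = 0: no horizontal applied forces, so A_x = 0.

A_x = 0, A_y = 508.3 N, B_y = 3292 N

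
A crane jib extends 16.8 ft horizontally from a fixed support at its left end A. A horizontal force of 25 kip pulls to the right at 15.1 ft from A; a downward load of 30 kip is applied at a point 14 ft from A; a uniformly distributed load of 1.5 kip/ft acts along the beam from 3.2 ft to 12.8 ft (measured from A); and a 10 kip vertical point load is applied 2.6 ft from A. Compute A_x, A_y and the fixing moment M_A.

A_x = -25.00 kip, A_y = 54.40 kip, M_A = 561.2 kip·ft

Resultant of the distributed load: 1.5 × 9.6 = 14.4 kip at 8 ft from A.
ΣF_x = 0: A_x + 25 = 0 → A_x = -25.00 kip.
ΣF_y = 0: A_y − 30 − 1.5·9.6 − 10 = 0 → A_y = 54.40 kip.
ΣM about A: M_A − 30·14 − (1.5·9.6)·8 − 10·2.6 = 0 → M_A = 561.2 kip·ft.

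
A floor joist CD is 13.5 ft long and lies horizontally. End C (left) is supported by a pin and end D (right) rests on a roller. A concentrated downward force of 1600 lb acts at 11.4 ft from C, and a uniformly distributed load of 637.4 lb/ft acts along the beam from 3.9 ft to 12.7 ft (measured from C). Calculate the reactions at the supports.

C_x = 0, C_y = 2409 lb, D_y = 4800 lb

Resultant of the distributed load: 637.4 × 8.8 = 5609.12 lb at 8.3 ft from C.
Taking moments about C: D_y·13.5 − 1600·11.4 − (637.4·8.8)·8.3 = 0 → D_y = 64795.696/13.5 = 4799.68 ≈ 4800 lb.
ΣF_y = 0: C_y + 4799.68 − 1600 − 637.4·8.8 = 0 → C_y = 2409 lb.
ΣF_x = 0: no horizontal applied forces, so C_x = 0.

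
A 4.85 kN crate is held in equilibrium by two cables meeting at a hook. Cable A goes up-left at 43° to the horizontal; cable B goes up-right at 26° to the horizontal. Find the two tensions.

T_A = 4.669 kN, T_B = 3.799 kN

ΣF_x = 0: −T_A·cos43° + T_B·cos26° = 0 → T_B = 0.813706·T_A.
ΣF_y = 0: T_A·sin43° + T_B·sin26° = 4.85.
Substitute: T_A·(0.681998 + 0.813706·0.438371) = 4.85 → T_A = 4.66928 ≈ 4.669 kN.
Then T_B = 0.813706 × 4.66928 = 3.799 kN.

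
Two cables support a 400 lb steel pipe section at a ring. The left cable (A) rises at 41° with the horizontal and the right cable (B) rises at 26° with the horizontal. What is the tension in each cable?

T_A = 390.6 lb, T_B = 328.0 lb

ΣF_x = 0: −T_A·cos41° + T_B·cos26° = 0 → T_B = 0.839691·T_A.
ΣF_y = 0: T_A·sin41° + T_B·sin26° = 400.
Substitute: T_A·(0.656059 + 0.839691·0.438371) = 400 → T_A = 390.566 ≈ 390.6 lb.
Then T_B = 0.839691 × 390.566 = 328.0 lb.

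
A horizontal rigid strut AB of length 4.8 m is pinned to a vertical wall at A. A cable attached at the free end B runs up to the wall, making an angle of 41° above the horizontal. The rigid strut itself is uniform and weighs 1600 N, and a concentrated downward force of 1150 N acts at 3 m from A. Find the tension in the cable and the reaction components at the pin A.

ΣM about A: T·sin41°·4.8 − 1600·2.4 − 1150·3 = 0 → T = 7290/(4.8·0.656059) = 2314.96 ≈ 2315 N.
ΣF_x = 0: A_x − T·cos41° = 0 → A_x = 2314.96 × 0.75471 = 1747 N.
ΣF_y = 0: A_y + T·sin41° − 1600 − 1150 = 0 → A_y = 2750 − 2314.96 × 0.656059 = 1231 N.

T = 2315 N, A_x = 1747 N, A_y = 1231 N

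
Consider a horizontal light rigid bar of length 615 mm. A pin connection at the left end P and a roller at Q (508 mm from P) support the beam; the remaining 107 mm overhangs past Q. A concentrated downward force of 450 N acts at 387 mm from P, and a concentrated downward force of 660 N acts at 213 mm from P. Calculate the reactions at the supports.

P_x = 0, P_y = 490.5 N, Q_y = 619.5 N

Taking moments about P: Q_y·508 − 450·387 − 660·213 = 0 → Q_y = 314730/508 = 619.547 ≈ 619.5 N.
ΣF_y = 0: P_y + 619.547 − 450 − 660 = 0 → P_y = 490.5 N.
ΣF_x = 0: no horizontal applied forces, so P_x = 0.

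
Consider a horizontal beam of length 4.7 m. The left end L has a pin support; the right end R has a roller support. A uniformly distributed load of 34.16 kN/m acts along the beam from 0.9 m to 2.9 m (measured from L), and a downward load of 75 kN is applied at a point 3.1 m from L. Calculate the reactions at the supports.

L_x = 0, L_y = 66.23 kN, R_y = 77.09 kN

Resultant of the distributed load: 34.16 × 2 = 68.32 kN at 1.9 m from L.
Moments about L: R_y·4.7 − (34.16·2)·1.9 − 75·3.1 = 0 → R_y = 362.308/4.7 = 77.0868 ≈ 77.09 kN.
ΣF_y = 0: L_y + 77.0868 − 34.16·2 − 75 = 0 → L_y = 66.23 kN.
ΣF_x = 0: no horizontal applied forces, so L_x = 0.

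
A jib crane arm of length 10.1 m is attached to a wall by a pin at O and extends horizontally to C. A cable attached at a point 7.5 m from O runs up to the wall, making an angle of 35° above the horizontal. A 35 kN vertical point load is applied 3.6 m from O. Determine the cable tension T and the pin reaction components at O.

ΣM about O: T·sin35°·7.5 − 35·3.6 = 0 → T = 126/(7.5·0.573576) = 29.2899 ≈ 29.29 kN.
ΣF_x = 0: O_x − T·cos35° = 0 → O_x = 29.2899 × 0.819152 = 23.99 kN.
ΣF_y = 0: O_y + T·sin35° − 35 = 0 → O_y = 35 − 29.2899 × 0.573576 = 18.20 kN.

T = 29.29 kN, O_x = 23.99 kN, O_y = 18.20 kN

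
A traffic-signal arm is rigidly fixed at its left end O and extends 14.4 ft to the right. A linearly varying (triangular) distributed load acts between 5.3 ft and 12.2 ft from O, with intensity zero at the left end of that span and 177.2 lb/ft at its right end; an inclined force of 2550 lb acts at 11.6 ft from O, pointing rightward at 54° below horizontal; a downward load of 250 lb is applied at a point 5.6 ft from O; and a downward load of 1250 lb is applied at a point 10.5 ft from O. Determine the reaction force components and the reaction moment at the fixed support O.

Resultant of the triangular load: ½ × 177.2 × 6.9 = 611.34 lb, acting at 9.9 ft from O (one-third of the span from the peak).
ΣF_x = 0: O_x + 2550·cos54° = 0 → O_x = -1499 lb.
ΣF_y = 0: O_y − ½·177.2·6.9 − 2550·sin54° − 250 − 1250 = 0 → O_y = 4174 lb.
ΣM about O: M_O − (½·177.2·6.9)·9.9 − 2550·sin54°·11.6 − 250·5.6 − 1250·10.5 = 0 → M_O = 44510 lb·ft.

O_x = -1499 lb, O_y = 4174 lb, M_O = 44510 lb·ft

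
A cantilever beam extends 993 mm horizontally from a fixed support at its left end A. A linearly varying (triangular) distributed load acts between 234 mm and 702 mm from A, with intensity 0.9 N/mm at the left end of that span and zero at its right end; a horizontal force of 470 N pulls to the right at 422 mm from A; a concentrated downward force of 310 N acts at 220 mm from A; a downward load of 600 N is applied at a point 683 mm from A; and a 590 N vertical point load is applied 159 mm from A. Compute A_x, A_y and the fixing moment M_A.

Resultant of the triangular load: ½ × 0.9 × 468 = 210.6 N, acting at 390 mm from A (one-third of the span from the peak).
ΣF_x = 0: A_x + 470 = 0 → A_x = -470.0 N.
ΣF_y = 0: A_y − ½·0.9·468 − 310 − 600 − 590 = 0 → A_y = 1711 N.
ΣM about A: M_A − (½·0.9·468)·390 − 310·220 − 600·683 − 590·159 = 0 → M_A = 653900 N·mm.

A_x = -470.0 N, A_y = 1711 N, M_A = 653900 N·mm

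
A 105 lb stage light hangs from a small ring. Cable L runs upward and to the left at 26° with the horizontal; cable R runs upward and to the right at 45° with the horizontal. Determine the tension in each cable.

T_L = 78.52 lb, T_R = 99.81 lb

ΣF_x = 0: −T_L·cos26° + T_R·cos45° = 0 → T_R = 1.27109·T_L.
ΣF_y = 0: T_L·sin26° + T_R·sin45° = 105.
Substitute: T_L·(0.438371 + 1.27109·0.707107) = 105 → T_L = 78.5242 ≈ 78.52 lb.
Then T_R = 1.27109 × 78.5242 = 99.81 lb.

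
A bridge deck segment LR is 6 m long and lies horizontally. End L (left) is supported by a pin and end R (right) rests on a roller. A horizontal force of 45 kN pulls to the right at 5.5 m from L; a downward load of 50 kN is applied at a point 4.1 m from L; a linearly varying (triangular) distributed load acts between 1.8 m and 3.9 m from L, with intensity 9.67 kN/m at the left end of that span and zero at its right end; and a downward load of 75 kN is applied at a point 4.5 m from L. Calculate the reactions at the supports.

L_x = -45.00 kN, L_y = 40.51 kN, R_y = 94.65 kN

Resultant of the triangular load: ½ × 9.67 × 2.1 = 10.1535 kN, acting at 2.5 m from L (one-third of the span from the peak).
Moments about L: R_y·6 − 50·4.1 − (½·9.67·2.1)·2.5 − 75·4.5 = 0 → R_y = 567.88375/6 = 94.6473 ≈ 94.65 kN.
ΣF_y = 0: L_y + 94.6473 − 50 − ½·9.67·2.1 − 75 = 0 → L_y = 40.51 kN.
ΣF_x = 0: L_x + 45 = 0 → L_x = -45.00 kN.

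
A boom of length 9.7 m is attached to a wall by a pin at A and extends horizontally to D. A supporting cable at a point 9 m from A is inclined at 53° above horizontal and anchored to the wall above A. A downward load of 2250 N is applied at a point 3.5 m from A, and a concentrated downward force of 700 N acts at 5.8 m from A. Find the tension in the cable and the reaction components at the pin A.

ΣM about A: T·sin53°·9 − 2250·3.5 − 700·5.8 = 0 → T = 11935/(9·0.798636) = 1660.47 ≈ 1660 N.
ΣF_x = 0: A_x − T·cos53° = 0 → A_x = 1660.47 × 0.601815 = 999.3 N.
ΣF_y = 0: A_y + T·sin53° − 2250 − 700 = 0 → A_y = 2950 − 1660.47 × 0.798636 = 1624 N.

T = 1660 N, A_x = 999.3 N, A_y = 1624 N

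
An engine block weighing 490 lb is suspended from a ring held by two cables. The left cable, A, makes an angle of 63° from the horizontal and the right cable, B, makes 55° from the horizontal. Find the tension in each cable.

ΣF_x = 0: −T_A·cos63° + T_B·cos55° = 0 → T_B = 0.791508·T_A.
ΣF_y = 0: T_A·sin63° + T_B·sin55° = 490.
Substitute: T_A·(0.891007 + 0.791508·0.819152) = 490 → T_A = 318.312 ≈ 318.3 lb.
Then T_B = 0.791508 × 318.312 = 251.9 lb.

T_A = 318.3 lb, T_B = 251.9 lb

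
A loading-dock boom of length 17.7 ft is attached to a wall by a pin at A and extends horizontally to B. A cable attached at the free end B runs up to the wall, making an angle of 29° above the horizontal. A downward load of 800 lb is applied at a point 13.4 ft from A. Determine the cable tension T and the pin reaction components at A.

ΣM about A: T·sin29°·17.7 − 800·13.4 = 0 → T = 10720/(17.7·0.48481) = 1249.25 ≈ 1249 lb.
ΣF_x = 0: A_x − T·cos29° = 0 → A_x = 1249.25 × 0.87462 = 1093 lb.
ΣF_y = 0: A_y + T·sin29° − 800 = 0 → A_y = 800 − 1249.25 × 0.48481 = 194.4 lb.

T = 1249 lb, A_x = 1093 lb, A_y = 194.4 lb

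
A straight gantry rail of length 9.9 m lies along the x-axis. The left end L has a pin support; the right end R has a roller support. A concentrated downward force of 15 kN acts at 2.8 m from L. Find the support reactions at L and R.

L_x = 0, L_y = 10.76 kN, R_y = 4.242 kN

ΣM about L: R_y·9.9 − 15·2.8 = 0 → R_y = 42/9.9 = 4.24242 ≈ 4.242 kN.
ΣF_y = 0: L_y + 4.24242 − 15 = 0 → L_y = 10.76 kN.
ΣF_x = 0: no horizontal applied forces, so L_x = 0.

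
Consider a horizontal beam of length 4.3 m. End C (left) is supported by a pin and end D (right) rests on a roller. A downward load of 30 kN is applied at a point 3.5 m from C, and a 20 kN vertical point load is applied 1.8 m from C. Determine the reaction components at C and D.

ΣM about C: D_y·4.3 − 30·3.5 − 20·1.8 = 0 → D_y = 141/4.3 = 32.7907 ≈ 32.79 kN.
ΣF_y = 0: C_y + 32.7907 − 30 − 20 = 0 → C_y = 17.21 kN.
ΣF_x = 0: no horizontal applied forces, so C_x = 0.

C_x = 0, C_y = 17.21 kN, D_y = 32.79 kN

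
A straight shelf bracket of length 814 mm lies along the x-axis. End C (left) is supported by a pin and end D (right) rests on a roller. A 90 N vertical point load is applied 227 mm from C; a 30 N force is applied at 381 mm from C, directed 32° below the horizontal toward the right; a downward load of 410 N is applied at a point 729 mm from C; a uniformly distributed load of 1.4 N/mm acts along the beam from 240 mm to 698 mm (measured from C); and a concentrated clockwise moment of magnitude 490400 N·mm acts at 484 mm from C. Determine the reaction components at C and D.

C_x = -25.44 N, C_y = -214.5 N, D_y = 1372 N

Resultant of the distributed load: 1.4 × 458 = 641.2 N at 469 mm from C.
Taking moments about C: D_y·814 − 90·227 − 30·sin32°·381 − 410·729 − (1.4·458)·469 − 490400 = 0 → D_y = 1116500/814 = 1371.62 ≈ 1372 N.
ΣF_y = 0: C_y + 1371.62 − 90 − 30·sin32° − 410 − 1.4·458 = 0 → C_y = -214.5 N.
ΣF_x = 0: C_x + 30·cos32° = 0 → C_x = -25.44 N.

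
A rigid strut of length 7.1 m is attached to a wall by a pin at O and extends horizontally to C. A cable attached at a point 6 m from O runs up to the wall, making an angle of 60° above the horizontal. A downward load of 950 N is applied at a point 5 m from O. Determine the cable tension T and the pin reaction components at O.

ΣM about O: T·sin60°·6 − 950·5 = 0 → T = 4750/(6·0.866025) = 914.138 ≈ 914.1 N.
ΣF_x = 0: O_x − T·cos60° = 0 → O_x = 914.138 × 0.5 = 457.1 N.
ΣF_y = 0: O_y + T·sin60° − 950 = 0 → O_y = 950 − 914.138 × 0.866025 = 158.3 N.

T = 914.1 N, O_x = 457.1 N, O_y = 158.3 N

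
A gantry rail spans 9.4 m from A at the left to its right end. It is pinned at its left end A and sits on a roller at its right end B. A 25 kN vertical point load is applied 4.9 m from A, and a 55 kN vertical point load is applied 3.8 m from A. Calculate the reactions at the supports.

A_x = 0, A_y = 44.73 kN, B_y = 35.27 kN

Moments about A: B_y·9.4 − 25·4.9 − 55·3.8 = 0 → B_y = 331.5/9.4 = 35.266 ≈ 35.27 kN.
ΣF_y = 0: A_y + 35.266 − 25 − 55 = 0 → A_y = 44.73 kN.
ΣF_x = 0: no horizontal applied forces, so A_x = 0.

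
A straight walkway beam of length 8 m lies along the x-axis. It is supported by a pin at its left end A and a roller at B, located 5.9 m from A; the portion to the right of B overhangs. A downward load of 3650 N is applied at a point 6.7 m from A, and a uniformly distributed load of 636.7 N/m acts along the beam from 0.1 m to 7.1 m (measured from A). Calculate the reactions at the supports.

Resultant of the distributed load: 636.7 × 7 = 4456.9 N at 3.6 m from A.
ΣM about A: B_y·5.9 − 3650·6.7 − (636.7·7)·3.6 = 0 → B_y = 40499.84/5.9 = 6864.38 ≈ 6864 N.
ΣF_y = 0: A_y + 6864.38 − 3650 − 636.7·7 = 0 → A_y = 1243 N.
ΣF_x = 0: no horizontal applied forces, so A_x = 0.

A_x = 0, A_y = 1243 N, B_y = 6864 N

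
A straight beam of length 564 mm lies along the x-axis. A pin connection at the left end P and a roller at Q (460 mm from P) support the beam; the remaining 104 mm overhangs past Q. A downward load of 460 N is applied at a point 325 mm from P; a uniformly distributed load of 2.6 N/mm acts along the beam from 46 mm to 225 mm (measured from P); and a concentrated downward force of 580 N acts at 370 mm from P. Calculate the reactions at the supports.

P_x = 0, P_y = 576.8 N, Q_y = 928.6 N

Resultant of the distributed load: 2.6 × 179 = 465.4 N at 135.5 mm from P.
Taking moments about P: Q_y·460 − 460·325 − (2.6·179)·135.5 − 580·370 = 0 → Q_y = 427161.7/460 = 928.612 ≈ 928.6 N.
ΣF_y = 0: P_y + 928.612 − 460 − 2.6·179 − 580 = 0 → P_y = 576.8 N.
ΣF_x = 0: no horizontal applied forces, so P_x = 0.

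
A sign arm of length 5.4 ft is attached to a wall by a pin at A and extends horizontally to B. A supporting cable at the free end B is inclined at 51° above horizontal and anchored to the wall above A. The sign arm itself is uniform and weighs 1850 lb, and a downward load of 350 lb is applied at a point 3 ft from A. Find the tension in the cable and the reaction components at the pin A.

ΣM about A: T·sin51°·5.4 − 1850·2.7 − 350·3 = 0 → T = 6045/(5.4·0.777146) = 1440.46 ≈ 1440 lb.
ΣF_x = 0: A_x − T·cos51° = 0 → A_x = 1440.46 × 0.62932 = 906.5 lb.
ΣF_y = 0: A_y + T·sin51° − 1850 − 350 = 0 → A_y = 2200 − 1440.46 × 0.777146 = 1081 lb.

T = 1440 lb, A_x = 906.5 lb, A_y = 1081 lb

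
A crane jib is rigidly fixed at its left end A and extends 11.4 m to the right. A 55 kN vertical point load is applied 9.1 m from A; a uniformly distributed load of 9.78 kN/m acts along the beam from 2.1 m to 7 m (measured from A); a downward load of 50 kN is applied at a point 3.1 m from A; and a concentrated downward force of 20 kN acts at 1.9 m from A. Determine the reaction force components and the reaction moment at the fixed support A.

A_x = 0, A_y = 172.9 kN, M_A = 911.5 kN·m

Resultant of the distributed load: 9.78 × 4.9 = 47.922 kN at 4.55 m from A.
ΣF_x = 0: A_x = 0.
ΣF_y = 0: A_y − 55 − 9.78·4.9 − 50 − 20 = 0 → A_y = 172.9 kN.
ΣM about A: M_A − 55·9.1 − (9.78·4.9)·4.55 − 50·3.1 − 20·1.9 = 0 → M_A = 911.5 kN·m.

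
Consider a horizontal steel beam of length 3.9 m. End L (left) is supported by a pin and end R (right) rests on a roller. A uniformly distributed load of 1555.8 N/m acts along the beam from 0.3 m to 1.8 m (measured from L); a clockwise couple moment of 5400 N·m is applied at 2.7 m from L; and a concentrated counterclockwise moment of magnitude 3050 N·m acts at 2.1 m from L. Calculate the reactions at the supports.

L_x = 0, L_y = 1103 N, R_y = 1231 N

Resultant of the distributed load: 1555.8 × 1.5 = 2333.7 N at 1.05 m from L.
Taking moments about L: R_y·3.9 − (1555.8·1.5)·1.05 − 5400 + 3050 = 0 → R_y = 4800.385/3.9 = 1230.87 ≈ 1231 N.
ΣF_y = 0: L_y + 1230.87 − 1555.8·1.5 = 0 → L_y = 1103 N.
ΣF_x = 0: no horizontal applied forces, so L_x = 0.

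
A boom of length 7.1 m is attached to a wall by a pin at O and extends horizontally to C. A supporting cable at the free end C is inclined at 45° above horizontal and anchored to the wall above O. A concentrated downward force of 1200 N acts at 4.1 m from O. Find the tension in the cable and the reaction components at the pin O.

ΣM about O: T·sin45°·7.1 − 1200·4.1 = 0 → T = 4920/(7.1·0.707107) = 979.99 ≈ 980.0 N.
ΣF_x = 0: O_x − T·cos45° = 0 → O_x = 979.99 × 0.707107 = 693.0 N.
ΣF_y = 0: O_y + T·sin45° − 1200 = 0 → O_y = 1200 − 979.99 × 0.707107 = 507.0 N.

T = 980.0 N, O_x = 693.0 N, O_y = 507.0 N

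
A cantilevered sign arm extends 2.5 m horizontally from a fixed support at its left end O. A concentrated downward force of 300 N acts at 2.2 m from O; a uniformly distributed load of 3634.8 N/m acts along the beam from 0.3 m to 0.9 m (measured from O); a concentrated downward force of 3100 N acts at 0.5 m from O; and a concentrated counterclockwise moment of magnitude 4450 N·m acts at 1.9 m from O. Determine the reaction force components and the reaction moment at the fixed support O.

O_x = 0, O_y = 5581 N, M_O = -931.5 N·m

Resultant of the distributed load: 3634.8 × 0.6 = 2180.88 N at 0.6 m from O.
ΣF_x = 0: O_x = 0.
ΣF_y = 0: O_y − 300 − 3634.8·0.6 − 3100 = 0 → O_y = 5581 N.
ΣM about O: M_O − 300·2.2 − (3634.8·0.6)·0.6 − 3100·0.5 + 4450 = 0 → M_O = -931.5 N·m.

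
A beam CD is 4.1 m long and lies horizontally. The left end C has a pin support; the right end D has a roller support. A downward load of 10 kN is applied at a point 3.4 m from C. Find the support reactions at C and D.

ΣM about C: D_y·4.1 − 10·3.4 = 0 → D_y = 34/4.1 = 8.29268 ≈ 8.293 kN.
ΣF_y = 0: C_y + 8.29268 − 10 = 0 → C_y = 1.707 kN.
ΣF_x = 0: no horizontal applied forces, so C_x = 0.

C_x = 0, C_y = 1.707 kN, D_y = 8.293 kN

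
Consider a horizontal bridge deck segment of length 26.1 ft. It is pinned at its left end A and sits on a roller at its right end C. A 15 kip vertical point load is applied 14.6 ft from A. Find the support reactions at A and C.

ΣM about A: C_y·26.1 − 15·14.6 = 0 → C_y = 219/26.1 = 8.3908 ≈ 8.391 kip.
ΣF_y = 0: A_y + 8.3908 − 15 = 0 → A_y = 6.609 kip.
ΣF_x = 0: no horizontal applied forces, so A_x = 0.

A_x = 0, A_y = 6.609 kip, C_y = 8.391 kip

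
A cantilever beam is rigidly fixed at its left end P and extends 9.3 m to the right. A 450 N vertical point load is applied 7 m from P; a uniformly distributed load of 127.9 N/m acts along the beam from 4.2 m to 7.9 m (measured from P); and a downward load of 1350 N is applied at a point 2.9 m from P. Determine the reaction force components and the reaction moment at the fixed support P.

P_x = 0, P_y = 2273 N, M_P = 9928 N·m

Resultant of the distributed load: 127.9 × 3.7 = 473.23 N at 6.05 m from P.
ΣF_x = 0: P_x = 0.
ΣF_y = 0: P_y − 450 − 127.9·3.7 − 1350 = 0 → P_y = 2273 N.
ΣM about P: M_P − 450·7 − (127.9·3.7)·6.05 − 1350·2.9 = 0 → M_P = 9928 N·m.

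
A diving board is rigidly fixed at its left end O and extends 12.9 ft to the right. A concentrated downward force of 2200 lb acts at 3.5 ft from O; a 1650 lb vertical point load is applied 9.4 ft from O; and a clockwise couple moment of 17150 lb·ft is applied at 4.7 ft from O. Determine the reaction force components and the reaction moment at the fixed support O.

O_x = 0, O_y = 3850 lb, M_O = 40360 lb·ft

ΣF_x = 0: O_x = 0.
ΣF_y = 0: O_y − 2200 − 1650 = 0 → O_y = 3850 lb.
ΣM about O: M_O − 2200·3.5 − 1650·9.4 − 17150 = 0 → M_O = 40360 lb·ft.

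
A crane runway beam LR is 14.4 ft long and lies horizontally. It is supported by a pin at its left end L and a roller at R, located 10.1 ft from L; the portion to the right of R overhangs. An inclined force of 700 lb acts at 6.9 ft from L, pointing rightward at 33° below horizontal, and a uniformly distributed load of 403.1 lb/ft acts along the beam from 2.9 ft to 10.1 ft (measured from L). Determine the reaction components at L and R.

L_x = -587.1 lb, L_y = 1155 lb, R_y = 2128 lb

Resultant of the distributed load: 403.1 × 7.2 = 2902.32 lb at 6.5 ft from L.
Moments about L: R_y·10.1 − 700·sin33°·6.9 − (403.1·7.2)·6.5 = 0 → R_y = 21495.7/10.1 = 2128.29 ≈ 2128 lb.
ΣF_y = 0: L_y + 2128.29 − 700·sin33° − 403.1·7.2 = 0 → L_y = 1155 lb.
ΣF_x = 0: L_x + 700·cos33° = 0 → L_x = -587.1 lb.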